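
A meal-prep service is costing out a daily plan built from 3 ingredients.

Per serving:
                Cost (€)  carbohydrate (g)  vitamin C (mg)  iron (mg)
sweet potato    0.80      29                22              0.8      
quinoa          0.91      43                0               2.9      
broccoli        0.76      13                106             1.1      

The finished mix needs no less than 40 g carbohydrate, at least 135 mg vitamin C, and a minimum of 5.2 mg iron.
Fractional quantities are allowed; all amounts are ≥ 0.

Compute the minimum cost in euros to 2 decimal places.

€2.16

Let x1 = servings of sweet potato, x2 = servings of quinoa, x3 = servings of broccoli.
Minimize 0.8x1 + 0.91x2 + 0.76x3 subject to:
  29x1 + 43x2 + 13x3 ≥ 40   (carbohydrate)
  22x1 + 106x3 ≥ 135   (vitamin C)
  0.8x1 + 2.9x2 + 1.1x3 ≥ 5.2   (iron)
  x1, x2, x3 ≥ 0.
At the optimum only quinoa, broccoli are positive (sweet potato = 0). Binding constraints: vitamin C and iron.
Solving gives x2 = 1.31, x3 = 1.274.
Total cost: 0.91·1.31 + 0.76·1.274 = 2.1603.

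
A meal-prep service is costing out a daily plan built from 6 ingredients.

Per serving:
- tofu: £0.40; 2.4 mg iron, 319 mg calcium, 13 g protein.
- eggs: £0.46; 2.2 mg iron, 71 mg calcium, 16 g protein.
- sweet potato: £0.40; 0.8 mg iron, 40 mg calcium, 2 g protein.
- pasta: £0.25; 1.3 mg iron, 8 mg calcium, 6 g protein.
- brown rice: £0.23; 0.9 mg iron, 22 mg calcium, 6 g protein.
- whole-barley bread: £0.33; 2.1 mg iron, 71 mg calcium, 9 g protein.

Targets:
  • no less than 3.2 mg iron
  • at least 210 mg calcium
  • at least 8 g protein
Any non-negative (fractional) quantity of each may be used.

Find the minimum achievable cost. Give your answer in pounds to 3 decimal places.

£0.513

This is a linear program. Let x1 = servings of tofu, x2 = servings of eggs, x3 = servings of sweet potato, x4 = servings of pasta, x5 = servings of brown rice, x6 = servings of whole-barley bread.
Minimise 0.4x1 + 0.46x2 + 0.4x3 + 0.25x4 + 0.23x5 + 0.33x6 subject to:
  2.4x1 + 2.2x2 + 0.8x3 + 1.3x4 + 0.9x5 + 2.1x6 ≥ 3.2   (iron)
  319x1 + 71x2 + 40x3 + 8x4 + 22x5 + 71x6 ≥ 210   (calcium)
  13x1 + 16x2 + 2x3 + 6x4 + 6x5 + 9x6 ≥ 8   (protein)
  x1, x2, x3, x4, x5, x6 ≥ 0.
The cheapest feasible vertex uses only tofu, whole-barley bread; eggs, sweet potato, pasta, brown rice are not used. There the iron and calcium constraints are tight.
So tofu = 0.428 servings, whole-barley bread = 1.035 servings.
Hence cost = 0.4·0.428 + 0.33·1.035 = £0.51275.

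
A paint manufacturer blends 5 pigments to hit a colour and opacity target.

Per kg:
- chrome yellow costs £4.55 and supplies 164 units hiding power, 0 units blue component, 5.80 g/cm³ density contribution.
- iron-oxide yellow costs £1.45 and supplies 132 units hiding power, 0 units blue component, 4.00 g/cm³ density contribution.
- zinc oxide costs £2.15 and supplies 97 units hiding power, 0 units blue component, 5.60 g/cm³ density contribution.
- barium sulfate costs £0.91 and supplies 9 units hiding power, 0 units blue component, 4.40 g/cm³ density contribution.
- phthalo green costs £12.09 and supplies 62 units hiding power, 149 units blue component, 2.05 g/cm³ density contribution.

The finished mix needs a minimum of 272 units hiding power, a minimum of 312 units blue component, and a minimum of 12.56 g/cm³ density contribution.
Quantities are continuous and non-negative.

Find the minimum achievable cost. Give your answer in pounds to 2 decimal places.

Let x1 = kg of chrome yellow, x2 = kg of iron-oxide yellow, x3 = kg of zinc oxide, x4 = kg of barium sulfate, x5 = kg of phthalo green.
Minimize 4.55x1 + 1.45x2 + 2.15x3 + 0.91x4 + 12.09x5 with:
  164x1 + 132x2 + 97x3 + 9x4 + 62x5 ≥ 272   (hiding power)
  149x5 ≥ 312   (blue component)
  5.8x1 + 4x2 + 5.6x3 + 4.4x4 + 2.05x5 ≥ 12.56   (density contribution)
  x1, x2, x3, x4, x5 ≥ 0.
The optimal basis is {iron-oxide yellow, barium sulfate, phthalo green}; chrome yellow, zinc oxide drop out. There the hiding power, blue component, density contribution constraints are tight.
That vertex is x2 = 1.012, x4 = 0.9592, x5 = 2.094.
Hence cost = 1.45·1.012 + 0.91·0.9592 + 12.09·2.094 = £27.6567.

£27.66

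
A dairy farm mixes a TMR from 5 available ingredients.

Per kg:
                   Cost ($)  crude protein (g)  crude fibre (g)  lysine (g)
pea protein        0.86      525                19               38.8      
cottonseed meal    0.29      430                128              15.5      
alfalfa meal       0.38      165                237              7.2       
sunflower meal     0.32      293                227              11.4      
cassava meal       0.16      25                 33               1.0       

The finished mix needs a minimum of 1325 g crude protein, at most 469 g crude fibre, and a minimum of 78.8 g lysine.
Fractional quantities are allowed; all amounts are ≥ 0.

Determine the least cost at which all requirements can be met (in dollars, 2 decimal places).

$1.56

Set it up as a linear program. Let x1 = kg of pea protein, x2 = kg of cottonseed meal, x3 = kg of alfalfa meal, x4 = kg of sunflower meal, x5 = kg of cassava meal.
Minimize 0.86x1 + 0.29x2 + 0.38x3 + 0.32x4 + 0.16x5 s.t.:
  525x1 + 430x2 + 165x3 + 293x4 + 25x5 ≥ 1325   (crude protein)
  19x1 + 128x2 + 237x3 + 227x4 + 33x5 ≤ 469   (crude fibre)
  38.8x1 + 15.5x2 + 7.2x3 + 11.4x4 + 1x5 ≥ 78.8   (lysine)
  x1, x2, x3, x4, x5 ≥ 0.
At the optimum only pea protein, cottonseed meal are positive (alfalfa meal, sunflower meal, cassava meal = 0). The crude fibre and lysine requirements are met with equality.
Optimal quantities: pea protein = 0.6029 kg, cottonseed meal = 3.575 kg.
Cost = 0.86·0.6029 + 0.29·3.575 = 1.5552.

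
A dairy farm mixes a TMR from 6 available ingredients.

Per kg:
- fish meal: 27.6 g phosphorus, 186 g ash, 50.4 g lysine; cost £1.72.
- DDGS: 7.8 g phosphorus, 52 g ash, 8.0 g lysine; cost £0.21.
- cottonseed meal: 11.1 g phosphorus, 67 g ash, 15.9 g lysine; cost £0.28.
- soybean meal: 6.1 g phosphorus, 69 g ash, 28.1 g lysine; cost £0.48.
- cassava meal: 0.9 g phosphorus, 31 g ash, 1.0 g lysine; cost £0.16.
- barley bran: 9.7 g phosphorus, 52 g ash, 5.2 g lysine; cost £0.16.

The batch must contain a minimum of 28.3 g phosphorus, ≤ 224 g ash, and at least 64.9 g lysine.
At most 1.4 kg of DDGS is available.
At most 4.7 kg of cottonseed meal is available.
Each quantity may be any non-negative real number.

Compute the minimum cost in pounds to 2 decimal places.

Let x1 = kg of fish meal, x2 = kg of DDGS, x3 = kg of cottonseed meal, x4 = kg of soybean meal, x5 = kg of cassava meal, x6 = kg of barley bran.
Minimize 1.72x1 + 0.21x2 + 0.28x3 + 0.48x4 + 0.16x5 + 0.16x6 with:
  27.6x1 + 7.8x2 + 11.1x3 + 6.1x4 + 0.9x5 + 9.7x6 ≥ 28.3   (phosphorus)
  186x1 + 52x2 + 67x3 + 69x4 + 31x5 + 52x6 ≤ 224   (ash)
  50.4x1 + 8x2 + 15.9x3 + 28.1x4 + 1x5 + 5.2x6 ≥ 64.9   (lysine)
  x2 ≤ 1.4
  x3 ≤ 4.7
  x1, x2, x3, x4, x5, x6 ≥ 0.
The minimum-cost mix takes nothing from fish meal, DDGS, cassava meal, barley bran — only cottonseed meal, soybean meal. Binding constraints: phosphorus and lysine.
Optimal quantities: cottonseed meal = 1.858 kg, soybean meal = 1.258 kg.
Total cost: 0.28·1.858 + 0.48·1.258 = 1.1241.

£1.12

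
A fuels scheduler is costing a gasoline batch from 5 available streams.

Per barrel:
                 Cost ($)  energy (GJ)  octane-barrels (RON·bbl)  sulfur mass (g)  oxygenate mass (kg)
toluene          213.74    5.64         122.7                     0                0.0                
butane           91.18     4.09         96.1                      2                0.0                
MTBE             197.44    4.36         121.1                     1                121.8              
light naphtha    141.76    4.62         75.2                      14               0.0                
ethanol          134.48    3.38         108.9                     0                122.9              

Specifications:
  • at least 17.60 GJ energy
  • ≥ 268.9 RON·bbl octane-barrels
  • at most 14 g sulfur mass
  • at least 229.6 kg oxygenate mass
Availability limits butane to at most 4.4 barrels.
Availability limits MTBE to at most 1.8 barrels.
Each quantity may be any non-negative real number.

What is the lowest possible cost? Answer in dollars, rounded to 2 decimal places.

$502.83

Let x1 = barrels of toluene, x2 = barrels of butane, x3 = barrels of MTBE, x4 = barrels of light naphtha, x5 = barrels of ethanol.
min 213.74x1 + 91.18x2 + 197.44x3 + 141.76x4 + 134.48x5 s.t.:
  5.64x1 + 4.09x2 + 4.36x3 + 4.62x4 + 3.38x5 ≥ 17.6   (energy)
  122.7x1 + 96.1x2 + 121.1x3 + 75.2x4 + 108.9x5 ≥ 268.9   (octane-barrels)
  2x2 + 1x3 + 14x4 ≤ 14   (sulfur mass)
  121.8x3 + 122.9x5 ≥ 229.6   (oxygenate mass)
  x2 ≤ 4.4
  x3 ≤ 1.8
  x1, x2, x3, x4, x5 ≥ 0.
The minimum-cost mix takes nothing from toluene, MTBE, light naphtha — only butane, ethanol. The energy and oxygenate mass requirements are met with equality.
Solving gives x2 = 2.7593, x5 = 1.8682.
Objective = 91.18·2.7593 + 134.48·1.8682 = 502.8285.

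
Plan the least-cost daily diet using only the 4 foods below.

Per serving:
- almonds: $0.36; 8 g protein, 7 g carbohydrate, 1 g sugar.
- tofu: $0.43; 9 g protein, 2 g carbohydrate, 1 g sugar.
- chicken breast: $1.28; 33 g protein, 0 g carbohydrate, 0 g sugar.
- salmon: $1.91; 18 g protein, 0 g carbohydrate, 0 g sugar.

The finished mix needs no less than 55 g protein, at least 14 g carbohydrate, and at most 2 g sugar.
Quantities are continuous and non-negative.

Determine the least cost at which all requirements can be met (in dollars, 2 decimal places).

This is a linear program. Let x1 = servings of almonds, x2 = servings of tofu, x3 = servings of chicken breast, x4 = servings of salmon.
min 0.36x1 + 0.43x2 + 1.28x3 + 1.91x4 s.t.:
  8x1 + 9x2 + 33x3 + 18x4 ≥ 55   (protein)
  7x1 + 2x2 ≥ 14   (carbohydrate)
  1x1 + 1x2 ≤ 2   (sugar)
  x1, x2, x3, x4 ≥ 0.
The cheapest feasible vertex uses only almonds, chicken breast; tofu, salmon are not used. Binding constraints: protein, carbohydrate, sugar.
So almonds = 2 servings, chicken breast = 1.182 servings.
Total cost: 0.36·2 + 1.28·1.182 = 2.2330.

$2.23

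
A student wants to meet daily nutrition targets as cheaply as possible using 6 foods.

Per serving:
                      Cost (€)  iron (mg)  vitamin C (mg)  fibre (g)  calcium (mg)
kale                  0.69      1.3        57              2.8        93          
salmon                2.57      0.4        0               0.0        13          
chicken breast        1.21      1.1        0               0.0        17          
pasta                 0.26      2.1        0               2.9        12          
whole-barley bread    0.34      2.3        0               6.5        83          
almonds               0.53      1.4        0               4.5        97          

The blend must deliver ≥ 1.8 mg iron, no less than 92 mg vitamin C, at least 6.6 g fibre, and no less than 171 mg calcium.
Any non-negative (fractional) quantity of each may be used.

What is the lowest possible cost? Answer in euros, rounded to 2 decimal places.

Let x1 = servings of kale, x2 = servings of salmon, x3 = servings of chicken breast, x4 = servings of pasta, x5 = servings of whole-barley bread, x6 = servings of almonds.
Minimize 0.69x1 + 2.57x2 + 1.21x3 + 0.26x4 + 0.34x5 + 0.53x6 with:
  1.3x1 + 0.4x2 + 1.1x3 + 2.1x4 + 2.3x5 + 1.4x6 ≥ 1.8   (iron)
  57x1 ≥ 92   (vitamin C)
  2.8x1 + 2.9x4 + 6.5x5 + 4.5x6 ≥ 6.6   (fibre)
  93x1 + 13x2 + 17x3 + 12x4 + 83x5 + 97x6 ≥ 171   (calcium)
  x1, x2, x3, x4, x5, x6 ≥ 0.
The cheapest feasible vertex uses only kale, whole-barley bread; salmon, chicken breast, pasta, almonds are not used. Binding constraints: vitamin C and fibre.
So kale = 1.614 servings, whole-barley bread = 0.3201 servings.
Objective = 0.69·1.614 + 0.34·0.3201 = 1.2225.

€1.22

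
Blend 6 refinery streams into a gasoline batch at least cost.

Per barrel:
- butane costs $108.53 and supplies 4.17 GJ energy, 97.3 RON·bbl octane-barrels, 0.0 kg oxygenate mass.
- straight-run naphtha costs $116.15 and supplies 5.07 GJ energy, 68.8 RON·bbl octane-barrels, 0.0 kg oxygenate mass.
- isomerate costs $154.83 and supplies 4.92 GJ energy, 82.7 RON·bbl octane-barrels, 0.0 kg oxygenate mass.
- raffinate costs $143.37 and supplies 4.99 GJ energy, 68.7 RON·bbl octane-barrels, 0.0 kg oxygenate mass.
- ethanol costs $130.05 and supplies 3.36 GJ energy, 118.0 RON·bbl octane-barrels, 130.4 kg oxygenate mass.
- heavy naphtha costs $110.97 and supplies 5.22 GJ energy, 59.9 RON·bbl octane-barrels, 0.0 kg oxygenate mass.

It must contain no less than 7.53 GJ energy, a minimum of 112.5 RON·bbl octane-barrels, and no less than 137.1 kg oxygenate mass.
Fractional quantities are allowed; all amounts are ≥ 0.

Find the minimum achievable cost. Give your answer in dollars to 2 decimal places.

Treat it as an LP. Let x1 = barrels of butane, x2 = barrels of straight-run naphtha, x3 = barrels of isomerate, x4 = barrels of raffinate, x5 = barrels of ethanol, x6 = barrels of heavy naphtha.
Minimize 108.53x1 + 116.15x2 + 154.83x3 + 143.37x4 + 130.05x5 + 110.97x6 s.t.:
  4.17x1 + 5.07x2 + 4.92x3 + 4.99x4 + 3.36x5 + 5.22x6 ≥ 7.53   (energy)
  97.3x1 + 68.8x2 + 82.7x3 + 68.7x4 + 118x5 + 59.9x6 ≥ 112.5   (octane-barrels)
  130.4x5 ≥ 137.1   (oxygenate mass)
  x1, x2, x3, x4, x5, x6 ≥ 0.
The cheapest feasible vertex uses only ethanol, heavy naphtha; butane, straight-run naphtha, isomerate, raffinate are not used. The energy and oxygenate mass requirements are met with equality.
Solving gives x5 = 1.0514, x6 = 0.76578.
Cost = 130.05·1.0514 + 110.97·0.76578 = 221.7132.

$221.71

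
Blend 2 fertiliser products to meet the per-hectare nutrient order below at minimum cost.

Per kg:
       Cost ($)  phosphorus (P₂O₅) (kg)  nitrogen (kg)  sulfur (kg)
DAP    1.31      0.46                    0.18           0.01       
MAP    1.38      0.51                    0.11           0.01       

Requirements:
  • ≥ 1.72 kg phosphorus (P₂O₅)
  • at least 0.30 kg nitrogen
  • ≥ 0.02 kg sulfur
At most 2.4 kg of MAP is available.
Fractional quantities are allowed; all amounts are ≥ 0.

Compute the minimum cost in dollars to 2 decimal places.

$4.72

This is a linear program. Let x1 = kg of DAP, x2 = kg of MAP.
min 1.31x1 + 1.38x2 subject to:
  0.46x1 + 0.51x2 ≥ 1.72   (phosphorus (P₂O₅))
  0.18x1 + 0.11x2 ≥ 0.3   (nitrogen)
  0.01x1 + 0.01x2 ≥ 0.02   (sulfur)
  x2 ≤ 2.4
  x1, x2 ≥ 0.
Both inputs are positive at the optimum. The phosphorus (P₂O₅) and the MAP cap requirements are met with equality.
Solving gives x1 = 1.078, x2 = 2.4.
Cost = 1.31·1.078 + 1.38·2.4 = 4.7242.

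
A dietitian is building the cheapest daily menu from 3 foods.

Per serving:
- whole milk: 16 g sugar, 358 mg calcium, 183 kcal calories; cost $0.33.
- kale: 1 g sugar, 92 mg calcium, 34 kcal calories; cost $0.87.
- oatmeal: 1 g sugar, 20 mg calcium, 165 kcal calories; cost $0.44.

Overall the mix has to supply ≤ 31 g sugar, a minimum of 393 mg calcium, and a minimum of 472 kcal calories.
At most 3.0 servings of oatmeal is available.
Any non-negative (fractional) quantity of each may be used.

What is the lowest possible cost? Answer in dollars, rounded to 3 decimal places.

Let x1 = servings of whole milk, x2 = servings of kale, x3 = servings of oatmeal.
Minimize 0.33x1 + 0.87x2 + 0.44x3 subject to:
  16x1 + 1x2 + 1x3 ≤ 31   (sugar)
  358x1 + 92x2 + 20x3 ≥ 393   (calcium)
  183x1 + 34x2 + 165x3 ≥ 472   (calories)
  x3 ≤ 3
  x1, x2, x3 ≥ 0.
The minimum-cost mix takes nothing from kale — only whole milk, oatmeal. There the sugar and calories constraints are tight.
So whole milk = 1.89 servings, oatmeal = 0.7648 servings.
Hence cost = 0.33·1.89 + 0.44·0.7648 = $0.96021.

$0.960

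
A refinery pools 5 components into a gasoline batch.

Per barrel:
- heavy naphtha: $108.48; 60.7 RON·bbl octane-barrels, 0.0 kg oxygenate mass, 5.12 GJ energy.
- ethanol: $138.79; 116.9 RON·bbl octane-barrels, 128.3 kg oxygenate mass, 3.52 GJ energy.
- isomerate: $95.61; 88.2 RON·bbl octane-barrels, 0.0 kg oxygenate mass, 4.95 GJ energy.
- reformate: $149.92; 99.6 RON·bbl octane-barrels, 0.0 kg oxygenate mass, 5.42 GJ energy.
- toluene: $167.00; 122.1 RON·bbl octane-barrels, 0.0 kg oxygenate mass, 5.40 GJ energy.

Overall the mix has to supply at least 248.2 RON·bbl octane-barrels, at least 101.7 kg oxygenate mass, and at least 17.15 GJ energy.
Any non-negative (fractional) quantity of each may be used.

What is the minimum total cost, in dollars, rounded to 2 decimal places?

Set it up as a linear program. Let x1 = barrels of heavy naphtha, x2 = barrels of ethanol, x3 = barrels of isomerate, x4 = barrels of reformate, x5 = barrels of toluene.
Minimise 108.48x1 + 138.79x2 + 95.61x3 + 149.92x4 + 167x5 subject to:
  60.7x1 + 116.9x2 + 88.2x3 + 99.6x4 + 122.1x5 ≥ 248.2   (octane-barrels)
  128.3x2 ≥ 101.7   (oxygenate mass)
  5.12x1 + 3.52x2 + 4.95x3 + 5.42x4 + 5.4x5 ≥ 17.15   (energy)
  x1, x2, x3, x4, x5 ≥ 0.
The optimal basis is {ethanol, isomerate}; heavy naphtha, reformate, toluene drop out. There the oxygenate mass and energy constraints are tight.
Solving gives x2 = 0.7927, x3 = 2.901.
Cost = 138.79·0.7927 + 95.61·2.901 = 387.3834.

$387.38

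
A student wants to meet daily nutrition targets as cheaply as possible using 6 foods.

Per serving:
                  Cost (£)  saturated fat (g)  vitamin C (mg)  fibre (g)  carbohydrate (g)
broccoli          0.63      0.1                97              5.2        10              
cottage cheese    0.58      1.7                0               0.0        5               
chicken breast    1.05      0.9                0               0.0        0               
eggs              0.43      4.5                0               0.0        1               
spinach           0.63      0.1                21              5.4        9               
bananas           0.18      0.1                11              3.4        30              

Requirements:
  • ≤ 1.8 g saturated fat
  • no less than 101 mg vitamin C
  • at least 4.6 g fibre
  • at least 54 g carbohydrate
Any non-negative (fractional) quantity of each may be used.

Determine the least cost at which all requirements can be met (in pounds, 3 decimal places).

£0.820

Set it up as a linear program. Let x1 = servings of broccoli, x2 = servings of cottage cheese, x3 = servings of chicken breast, x4 = servings of eggs, x5 = servings of spinach, x6 = servings of bananas.
min 0.63x1 + 0.58x2 + 1.05x3 + 0.43x4 + 0.63x5 + 0.18x6 with:
  0.1x1 + 1.7x2 + 0.9x3 + 4.5x4 + 0.1x5 + 0.1x6 ≤ 1.8   (saturated fat)
  97x1 + 21x5 + 11x6 ≥ 101   (vitamin C)
  5.2x1 + 5.4x5 + 3.4x6 ≥ 4.6   (fibre)
  10x1 + 5x2 + 1x4 + 9x5 + 30x6 ≥ 54   (carbohydrate)
  x1, x2, x3, x4, x5, x6 ≥ 0.
The minimum-cost mix takes nothing from cottage cheese, chicken breast, eggs, spinach — only broccoli, bananas. Binding constraints: vitamin C and carbohydrate.
Optimal quantities: broccoli = 0.87 servings, bananas = 1.51 servings.
Cost = 0.63·0.87 + 0.18·1.51 = 0.81990.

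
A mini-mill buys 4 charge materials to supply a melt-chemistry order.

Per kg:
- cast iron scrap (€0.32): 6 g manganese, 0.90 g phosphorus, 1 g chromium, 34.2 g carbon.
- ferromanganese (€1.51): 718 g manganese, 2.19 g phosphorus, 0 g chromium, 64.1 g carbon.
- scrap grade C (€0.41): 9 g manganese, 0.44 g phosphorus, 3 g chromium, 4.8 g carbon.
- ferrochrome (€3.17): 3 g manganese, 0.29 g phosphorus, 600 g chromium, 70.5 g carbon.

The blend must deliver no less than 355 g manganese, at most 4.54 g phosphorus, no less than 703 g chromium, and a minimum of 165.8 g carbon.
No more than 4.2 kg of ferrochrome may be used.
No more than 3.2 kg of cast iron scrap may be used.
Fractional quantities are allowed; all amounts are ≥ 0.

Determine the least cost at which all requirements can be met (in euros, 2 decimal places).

€4.92

Treat it as an LP. Let x1 = kg of cast iron scrap, x2 = kg of ferromanganese, x3 = kg of scrap grade C, x4 = kg of ferrochrome.
min 0.32x1 + 1.51x2 + 0.41x3 + 3.17x4 s.t.:
  6x1 + 718x2 + 9x3 + 3x4 ≥ 355   (manganese)
  0.9x1 + 2.19x2 + 0.44x3 + 0.29x4 ≤ 4.54   (phosphorus)
  1x1 + 3x3 + 600x4 ≥ 703   (chromium)
  34.2x1 + 64.1x2 + 4.8x3 + 70.5x4 ≥ 165.8   (carbon)
  x4 ≤ 4.2
  x1 ≤ 3.2
  x1, x2, x3, x4 ≥ 0.
At the optimum only cast iron scrap, ferromanganese, ferrochrome are positive (scrap grade C = 0). The manganese, chromium, carbon requirements are met with equality.
So cast iron scrap = 1.545 kg, ferromanganese = 0.4766 kg, ferrochrome = 1.169 kg.
Objective = 0.32·1.545 + 1.51·0.4766 + 3.17·1.169 = 4.9198.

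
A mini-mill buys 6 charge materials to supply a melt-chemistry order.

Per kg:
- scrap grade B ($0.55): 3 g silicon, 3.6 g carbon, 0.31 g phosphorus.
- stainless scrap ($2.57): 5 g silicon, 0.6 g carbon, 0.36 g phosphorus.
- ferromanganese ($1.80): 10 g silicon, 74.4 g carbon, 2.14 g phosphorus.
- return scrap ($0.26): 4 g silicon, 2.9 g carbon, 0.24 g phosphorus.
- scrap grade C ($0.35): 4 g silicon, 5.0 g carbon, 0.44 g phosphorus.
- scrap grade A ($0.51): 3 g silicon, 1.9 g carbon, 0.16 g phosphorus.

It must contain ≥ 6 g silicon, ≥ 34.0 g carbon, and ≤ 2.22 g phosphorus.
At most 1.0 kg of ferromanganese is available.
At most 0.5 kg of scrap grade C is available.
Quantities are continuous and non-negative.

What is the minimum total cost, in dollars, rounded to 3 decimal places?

$0.898

This is a linear program. Let x1 = kg of scrap grade B, x2 = kg of stainless scrap, x3 = kg of ferromanganese, x4 = kg of return scrap, x5 = kg of scrap grade C, x6 = kg of scrap grade A.
Minimize 0.55x1 + 2.57x2 + 1.8x3 + 0.26x4 + 0.35x5 + 0.51x6 s.t.:
  3x1 + 5x2 + 10x3 + 4x4 + 4x5 + 3x6 ≥ 6   (silicon)
  3.6x1 + 0.6x2 + 74.4x3 + 2.9x4 + 5x5 + 1.9x6 ≥ 34   (carbon)
  0.31x1 + 0.36x2 + 2.14x3 + 0.24x4 + 0.44x5 + 0.16x6 ≤ 2.22   (phosphorus)
  x3 ≤ 1
  x5 ≤ 0.5
  x1, x2, x3, x4, x5, x6 ≥ 0.
The optimal basis is {ferromanganese, return scrap}; scrap grade B, stainless scrap, scrap grade C, scrap grade A drop out. There the silicon and carbon constraints are tight.
So ferromanganese = 0.4415 kg, return scrap = 0.3961 kg.
Cost = 1.8·0.4415 + 0.26·0.3961 = 0.89769.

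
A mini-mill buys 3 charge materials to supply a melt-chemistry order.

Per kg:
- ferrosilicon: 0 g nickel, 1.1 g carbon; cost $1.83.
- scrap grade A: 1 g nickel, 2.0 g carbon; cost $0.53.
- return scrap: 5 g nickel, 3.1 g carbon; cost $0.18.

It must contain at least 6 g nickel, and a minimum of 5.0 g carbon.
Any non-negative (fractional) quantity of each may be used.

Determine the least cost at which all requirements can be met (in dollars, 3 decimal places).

$0.290

Let x1 = kg of ferrosilicon, x2 = kg of scrap grade A, x3 = kg of return scrap.
Minimize 1.83x1 + 0.53x2 + 0.18x3 with:
  1x2 + 5x3 ≥ 6   (nickel)
  1.1x1 + 2x2 + 3.1x3 ≥ 5   (carbon)
  x1, x2, x3 ≥ 0.
The optimal basis is {return scrap}; ferrosilicon, scrap grade A drop out. Binding constraint: carbon.
That vertex is x3 = 1.613.
Cost = 0.18·1.613 = 0.29034.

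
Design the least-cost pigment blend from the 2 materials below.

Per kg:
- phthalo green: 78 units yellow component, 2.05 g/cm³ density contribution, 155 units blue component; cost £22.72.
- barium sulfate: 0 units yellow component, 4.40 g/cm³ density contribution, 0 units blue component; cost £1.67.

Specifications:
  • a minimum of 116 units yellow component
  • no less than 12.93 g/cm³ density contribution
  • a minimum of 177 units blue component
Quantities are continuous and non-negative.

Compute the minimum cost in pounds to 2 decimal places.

Set it up as a linear program. Let x1 = kg of phthalo green, x2 = kg of barium sulfate.
Minimise 22.72x1 + 1.67x2 s.t.:
  78x1 ≥ 116   (yellow component)
  2.05x1 + 4.4x2 ≥ 12.93   (density contribution)
  155x1 ≥ 177   (blue component)
  x1, x2 ≥ 0.
Both inputs are positive at the optimum. Binding constraints: yellow component and density contribution.
Solving gives x1 = 1.487, x2 = 2.246.
Cost = 22.72·1.487 + 1.67·2.246 = 37.5355.

£37.54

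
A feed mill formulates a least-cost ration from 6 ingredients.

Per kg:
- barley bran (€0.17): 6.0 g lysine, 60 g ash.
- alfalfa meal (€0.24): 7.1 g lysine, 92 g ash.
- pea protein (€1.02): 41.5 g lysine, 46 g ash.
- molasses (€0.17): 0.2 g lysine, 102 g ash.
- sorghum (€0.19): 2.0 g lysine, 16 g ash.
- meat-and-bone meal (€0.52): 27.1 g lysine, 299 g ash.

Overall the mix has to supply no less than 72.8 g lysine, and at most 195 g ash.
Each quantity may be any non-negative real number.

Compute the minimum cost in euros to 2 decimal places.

€1.73

Treat it as an LP. Let x1 = kg of barley bran, x2 = kg of alfalfa meal, x3 = kg of pea protein, x4 = kg of molasses, x5 = kg of sorghum, x6 = kg of meat-and-bone meal.
min 0.17x1 + 0.24x2 + 1.02x3 + 0.17x4 + 0.19x5 + 0.52x6 with:
  6x1 + 7.1x2 + 41.5x3 + 0.2x4 + 2x5 + 27.1x6 ≥ 72.8   (lysine)
  60x1 + 92x2 + 46x3 + 102x4 + 16x5 + 299x6 ≤ 195   (ash)
  x1, x2, x3, x4, x5, x6 ≥ 0.
The minimum-cost mix takes nothing from barley bran, alfalfa meal, molasses, sorghum — only pea protein, meat-and-bone meal. There the lysine and ash constraints are tight.
Optimal quantities: pea protein = 1.477 kg, meat-and-bone meal = 0.425 kg.
Total cost: 1.02·1.477 + 0.52·0.425 = 1.7275.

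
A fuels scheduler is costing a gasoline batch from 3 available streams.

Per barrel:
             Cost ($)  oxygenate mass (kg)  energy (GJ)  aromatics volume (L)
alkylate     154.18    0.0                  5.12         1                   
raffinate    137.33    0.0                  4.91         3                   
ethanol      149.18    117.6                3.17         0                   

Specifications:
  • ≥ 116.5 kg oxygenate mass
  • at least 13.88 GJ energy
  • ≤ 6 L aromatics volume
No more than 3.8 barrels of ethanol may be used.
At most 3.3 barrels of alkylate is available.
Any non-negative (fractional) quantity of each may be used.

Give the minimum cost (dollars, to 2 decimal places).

$451.06

Set it up as a linear program. Let x1 = barrels of alkylate, x2 = barrels of raffinate, x3 = barrels of ethanol.
Minimise 154.18x1 + 137.33x2 + 149.18x3 with:
  117.6x3 ≥ 116.5   (oxygenate mass)
  5.12x1 + 4.91x2 + 3.17x3 ≥ 13.88   (energy)
  1x1 + 3x2 ≤ 6   (aromatics volume)
  x3 ≤ 3.8
  x1 ≤ 3.3
  x1, x2, x3 ≥ 0.
The optimal mix uses every input. Binding constraints: oxygenate mass, energy, aromatics volume.
So alkylate = 0.264 barrels, raffinate = 1.912 barrels, ethanol = 0.9906 barrels.
Cost = 154.18·0.264 + 137.33·1.912 + 149.18·0.9906 = 451.0562.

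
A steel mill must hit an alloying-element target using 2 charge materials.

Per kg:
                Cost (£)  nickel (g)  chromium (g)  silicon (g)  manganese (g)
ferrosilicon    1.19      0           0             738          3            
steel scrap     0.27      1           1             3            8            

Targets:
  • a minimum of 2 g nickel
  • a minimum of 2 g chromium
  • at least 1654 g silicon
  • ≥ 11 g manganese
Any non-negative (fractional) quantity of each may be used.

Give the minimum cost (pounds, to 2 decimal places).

£3.20

Let x1 = kg of ferrosilicon, x2 = kg of steel scrap.
min 1.19x1 + 0.27x2 subject to:
  1x2 ≥ 2   (nickel)
  1x2 ≥ 2   (chromium)
  738x1 + 3x2 ≥ 1654   (silicon)
  3x1 + 8x2 ≥ 11   (manganese)
  x1, x2 ≥ 0.
Both inputs are positive at the optimum. Binding constraints: nickel, chromium, silicon.
Solving gives x1 = 2.233, x2 = 2.
Total cost: 1.19·2.233 + 0.27·2 = 3.1973.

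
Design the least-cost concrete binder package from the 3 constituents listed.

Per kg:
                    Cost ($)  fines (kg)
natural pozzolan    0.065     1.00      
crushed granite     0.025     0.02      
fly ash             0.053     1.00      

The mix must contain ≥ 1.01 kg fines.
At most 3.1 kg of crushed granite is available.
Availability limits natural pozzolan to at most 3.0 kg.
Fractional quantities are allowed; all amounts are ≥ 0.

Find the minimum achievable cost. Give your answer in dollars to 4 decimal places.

Let x1 = kg of natural pozzolan, x2 = kg of crushed granite, x3 = kg of fly ash.
min 0.065x1 + 0.025x2 + 0.053x3 subject to:
  1x1 + 0.02x2 + 1x3 ≥ 1.01   (fines)
  x2 ≤ 3.1
  x1 ≤ 3
  x1, x2, x3 ≥ 0.
The optimal basis is {fly ash}; natural pozzolan, crushed granite drop out. There the fines constraint is tight.
That vertex is x3 = 1.01.
Cost = 0.053·1.01 = 0.053530.

$0.0535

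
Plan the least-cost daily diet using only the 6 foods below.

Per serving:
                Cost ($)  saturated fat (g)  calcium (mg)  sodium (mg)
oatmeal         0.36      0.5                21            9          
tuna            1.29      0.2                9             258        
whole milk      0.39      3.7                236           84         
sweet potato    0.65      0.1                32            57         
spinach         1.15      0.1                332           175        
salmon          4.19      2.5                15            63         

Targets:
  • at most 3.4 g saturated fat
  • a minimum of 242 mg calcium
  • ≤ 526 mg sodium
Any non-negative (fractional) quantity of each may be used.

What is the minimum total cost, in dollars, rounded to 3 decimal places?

$0.446

This is a linear program. Let x1 = servings of oatmeal, x2 = servings of tuna, x3 = servings of whole milk, x4 = servings of sweet potato, x5 = servings of spinach, x6 = servings of salmon.
Minimize 0.36x1 + 1.29x2 + 0.39x3 + 0.65x4 + 1.15x5 + 4.19x6 with:
  0.5x1 + 0.2x2 + 3.7x3 + 0.1x4 + 0.1x5 + 2.5x6 ≤ 3.4   (saturated fat)
  21x1 + 9x2 + 236x3 + 32x4 + 332x5 + 15x6 ≥ 242   (calcium)
  9x1 + 258x2 + 84x3 + 57x4 + 175x5 + 63x6 ≤ 526   (sodium)
  x1, x2, x3, x4, x5, x6 ≥ 0.
At the optimum only whole milk, spinach are positive (oatmeal, tuna, sweet potato, salmon = 0). There the saturated fat and calcium constraints are tight.
So whole milk = 0.9168 servings, spinach = 0.07719 servings.
Cost = 0.39·0.9168 + 1.15·0.07719 = 0.44632.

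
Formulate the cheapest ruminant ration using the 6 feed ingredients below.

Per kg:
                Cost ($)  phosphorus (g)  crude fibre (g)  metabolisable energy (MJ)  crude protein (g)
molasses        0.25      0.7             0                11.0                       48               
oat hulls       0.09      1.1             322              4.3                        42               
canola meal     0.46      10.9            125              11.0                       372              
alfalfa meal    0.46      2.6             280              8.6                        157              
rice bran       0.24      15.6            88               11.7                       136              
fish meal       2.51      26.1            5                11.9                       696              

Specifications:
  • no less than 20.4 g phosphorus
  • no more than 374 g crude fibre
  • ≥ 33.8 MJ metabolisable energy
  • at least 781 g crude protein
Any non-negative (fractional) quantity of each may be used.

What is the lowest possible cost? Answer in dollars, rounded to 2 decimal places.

Set it up as a linear program. Let x1 = kg of molasses, x2 = kg of oat hulls, x3 = kg of canola meal, x4 = kg of alfalfa meal, x5 = kg of rice bran, x6 = kg of fish meal.
min 0.25x1 + 0.09x2 + 0.46x3 + 0.46x4 + 0.24x5 + 2.51x6 s.t.:
  0.7x1 + 1.1x2 + 10.9x3 + 2.6x4 + 15.6x5 + 26.1x6 ≥ 20.4   (phosphorus)
  322x2 + 125x3 + 280x4 + 88x5 + 5x6 ≤ 374   (crude fibre)
  11x1 + 4.3x2 + 11x3 + 8.6x4 + 11.7x5 + 11.9x6 ≥ 33.8   (metabolisable energy)
  48x1 + 42x2 + 372x3 + 157x4 + 136x5 + 696x6 ≥ 781   (crude protein)
  x1, x2, x3, x4, x5, x6 ≥ 0.
The minimum-cost mix takes nothing from molasses, oat hulls, alfalfa meal, fish meal — only canola meal, rice bran. The metabolisable energy and crude protein requirements are met with equality.
So canola meal = 1.59 kg, rice bran = 1.394 kg.
Objective = 0.46·1.59 + 0.24·1.394 = 1.0660.

$1.07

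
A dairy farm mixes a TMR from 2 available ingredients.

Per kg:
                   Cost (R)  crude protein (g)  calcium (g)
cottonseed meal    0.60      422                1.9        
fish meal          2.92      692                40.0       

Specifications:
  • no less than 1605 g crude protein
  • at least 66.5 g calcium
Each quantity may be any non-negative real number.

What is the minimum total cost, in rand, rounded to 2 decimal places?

R5.39

Let x1 = kg of cottonseed meal, x2 = kg of fish meal.
Minimise 0.6x1 + 2.92x2 subject to:
  422x1 + 692x2 ≥ 1605   (crude protein)
  1.9x1 + 40x2 ≥ 66.5   (calcium)
  x1, x2 ≥ 0.
Both inputs are positive at the optimum. The crude protein and calcium requirements are met with equality.
Solving gives x1 = 1.168, x2 = 1.607.
Total cost: 0.6·1.168 + 2.92·1.607 = 5.3932.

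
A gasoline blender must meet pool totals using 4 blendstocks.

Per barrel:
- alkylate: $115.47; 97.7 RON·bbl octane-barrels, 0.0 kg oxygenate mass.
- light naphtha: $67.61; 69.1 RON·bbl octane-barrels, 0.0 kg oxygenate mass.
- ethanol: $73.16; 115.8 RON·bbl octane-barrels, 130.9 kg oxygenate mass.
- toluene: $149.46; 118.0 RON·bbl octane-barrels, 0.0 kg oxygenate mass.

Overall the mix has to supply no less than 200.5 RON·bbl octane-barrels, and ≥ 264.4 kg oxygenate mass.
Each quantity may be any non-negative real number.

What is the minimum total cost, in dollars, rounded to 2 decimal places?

Set it up as a linear program. Let x1 = barrels of alkylate, x2 = barrels of light naphtha, x3 = barrels of ethanol, x4 = barrels of toluene.
Minimise 115.47x1 + 67.61x2 + 73.16x3 + 149.46x4 subject to:
  97.7x1 + 69.1x2 + 115.8x3 + 118x4 ≥ 200.5   (octane-barrels)
  130.9x3 ≥ 264.4   (oxygenate mass)
  x1, x2, x3, x4 ≥ 0.
At the optimum only ethanol is positive (alkylate, light naphtha, toluene = 0). The oxygenate mass requirement is met with equality.
So ethanol = 2.01986 barrels.
Cost = 73.16·2.01986 = 147.7730.

$147.77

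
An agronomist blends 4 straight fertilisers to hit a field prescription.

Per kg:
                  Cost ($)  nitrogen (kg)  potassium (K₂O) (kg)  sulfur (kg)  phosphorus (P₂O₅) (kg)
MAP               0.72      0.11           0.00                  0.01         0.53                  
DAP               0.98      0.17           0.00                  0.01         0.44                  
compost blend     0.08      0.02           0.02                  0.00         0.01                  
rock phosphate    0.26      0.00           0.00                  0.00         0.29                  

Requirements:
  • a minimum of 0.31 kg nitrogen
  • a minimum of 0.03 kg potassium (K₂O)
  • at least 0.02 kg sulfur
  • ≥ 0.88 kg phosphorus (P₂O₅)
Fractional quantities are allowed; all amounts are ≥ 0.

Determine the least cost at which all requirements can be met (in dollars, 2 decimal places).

Let x1 = kg of MAP, x2 = kg of DAP, x3 = kg of compost blend, x4 = kg of rock phosphate.
Minimise 0.72x1 + 0.98x2 + 0.08x3 + 0.26x4 s.t.:
  0.11x1 + 0.17x2 + 0.02x3 ≥ 0.31   (nitrogen)
  0.02x3 ≥ 0.03   (potassium (K₂O))
  0.01x1 + 0.01x2 ≥ 0.02   (sulfur)
  0.53x1 + 0.44x2 + 0.01x3 + 0.29x4 ≥ 0.88   (phosphorus (P₂O₅))
  x1, x2, x3, x4 ≥ 0.
The optimal basis is {MAP, compost blend}; DAP, rock phosphate drop out. The nitrogen and sulfur requirements are met with equality.
Optimal quantities: MAP = 2 kg, compost blend = 4.5 kg.
Hence cost = 0.72·2 + 0.08·4.5 = $1.8000.

$1.80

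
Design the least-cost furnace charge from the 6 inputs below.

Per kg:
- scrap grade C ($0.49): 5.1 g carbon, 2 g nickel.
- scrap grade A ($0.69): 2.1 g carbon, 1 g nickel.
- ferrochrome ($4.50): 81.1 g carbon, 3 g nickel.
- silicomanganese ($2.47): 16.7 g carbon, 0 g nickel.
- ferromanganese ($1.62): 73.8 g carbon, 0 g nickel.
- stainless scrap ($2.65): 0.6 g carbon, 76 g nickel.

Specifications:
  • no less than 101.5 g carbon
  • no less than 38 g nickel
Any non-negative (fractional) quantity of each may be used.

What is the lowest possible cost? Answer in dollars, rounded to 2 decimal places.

$3.55

Treat it as an LP. Let x1 = kg of scrap grade C, x2 = kg of scrap grade A, x3 = kg of ferrochrome, x4 = kg of silicomanganese, x5 = kg of ferromanganese, x6 = kg of stainless scrap.
Minimise 0.49x1 + 0.69x2 + 4.5x3 + 2.47x4 + 1.62x5 + 2.65x6 with:
  5.1x1 + 2.1x2 + 81.1x3 + 16.7x4 + 73.8x5 + 0.6x6 ≥ 101.5   (carbon)
  2x1 + 1x2 + 3x3 + 76x6 ≥ 38   (nickel)
  x1, x2, x3, x4, x5, x6 ≥ 0.
The minimum-cost mix takes nothing from scrap grade C, scrap grade A, ferrochrome, silicomanganese — only ferromanganese, stainless scrap. The carbon and nickel requirements are met with equality.
So ferromanganese = 1.371 kg, stainless scrap = 0.5 kg.
Hence cost = 1.62·1.371 + 2.65·0.5 = $3.5460.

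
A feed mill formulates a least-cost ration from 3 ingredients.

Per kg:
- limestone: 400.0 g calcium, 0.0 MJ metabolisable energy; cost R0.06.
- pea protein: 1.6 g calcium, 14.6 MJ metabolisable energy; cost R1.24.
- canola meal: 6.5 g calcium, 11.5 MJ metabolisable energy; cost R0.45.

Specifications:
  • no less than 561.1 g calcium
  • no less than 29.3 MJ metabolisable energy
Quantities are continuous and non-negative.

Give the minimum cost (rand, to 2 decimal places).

R1.23

Treat it as an LP. Let x1 = kg of limestone, x2 = kg of pea protein, x3 = kg of canola meal.
Minimise 0.06x1 + 1.24x2 + 0.45x3 subject to:
  400x1 + 1.6x2 + 6.5x3 ≥ 561.1   (calcium)
  14.6x2 + 11.5x3 ≥ 29.3   (metabolisable energy)
  x1, x2, x3 ≥ 0.
The optimal basis is {limestone, canola meal}; pea protein drops out. Binding constraints: calcium and metabolisable energy.
So limestone = 1.361 kg, canola meal = 2.548 kg.
Cost = 0.06·1.361 + 0.45·2.548 = 1.2283.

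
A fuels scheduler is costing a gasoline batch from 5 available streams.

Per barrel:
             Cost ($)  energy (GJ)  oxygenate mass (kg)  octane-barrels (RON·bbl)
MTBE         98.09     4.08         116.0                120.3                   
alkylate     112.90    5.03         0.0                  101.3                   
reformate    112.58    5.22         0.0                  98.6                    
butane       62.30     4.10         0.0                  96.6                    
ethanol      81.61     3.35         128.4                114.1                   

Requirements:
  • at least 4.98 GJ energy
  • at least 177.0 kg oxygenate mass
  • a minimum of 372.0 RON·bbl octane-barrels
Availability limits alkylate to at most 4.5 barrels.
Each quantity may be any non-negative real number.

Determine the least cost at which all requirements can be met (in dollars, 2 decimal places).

Let x1 = barrels of MTBE, x2 = barrels of alkylate, x3 = barrels of reformate, x4 = barrels of butane, x5 = barrels of ethanol.
min 98.09x1 + 112.9x2 + 112.58x3 + 62.3x4 + 81.61x5 with:
  4.08x1 + 5.03x2 + 5.22x3 + 4.1x4 + 3.35x5 ≥ 4.98   (energy)
  116x1 + 128.4x5 ≥ 177   (oxygenate mass)
  120.3x1 + 101.3x2 + 98.6x3 + 96.6x4 + 114.1x5 ≥ 372   (octane-barrels)
  x2 ≤ 4.5
  x1, x2, x3, x4, x5 ≥ 0.
The optimal basis is {butane, ethanol}; MTBE, alkylate, reformate drop out. The oxygenate mass and octane-barrels requirements are met with equality.
That vertex is x4 = 2.2227, x5 = 1.3785.
Cost = 62.3·2.2227 + 81.61·1.3785 = 250.9736.

$250.97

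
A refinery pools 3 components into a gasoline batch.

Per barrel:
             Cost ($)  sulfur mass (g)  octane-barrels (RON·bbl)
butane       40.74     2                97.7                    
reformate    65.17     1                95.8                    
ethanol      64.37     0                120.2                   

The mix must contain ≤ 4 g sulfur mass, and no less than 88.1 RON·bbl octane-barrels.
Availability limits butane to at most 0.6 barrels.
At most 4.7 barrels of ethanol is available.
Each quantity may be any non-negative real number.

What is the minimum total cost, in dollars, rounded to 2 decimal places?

Let x1 = barrels of butane, x2 = barrels of reformate, x3 = barrels of ethanol.
Minimise 40.74x1 + 65.17x2 + 64.37x3 subject to:
  2x1 + 1x2 ≤ 4   (sulfur mass)
  97.7x1 + 95.8x2 + 120.2x3 ≥ 88.1   (octane-barrels)
  x1 ≤ 0.6
  x3 ≤ 4.7
  x1, x2, x3 ≥ 0.
The minimum-cost mix takes nothing from reformate — only butane, ethanol. The octane-barrels and the butane cap requirements are met with equality.
Optimal quantities: butane = 0.6 barrels, ethanol = 0.2453 barrels.
Objective = 40.74·0.6 + 64.37·0.2453 = 40.2340.

$40.23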